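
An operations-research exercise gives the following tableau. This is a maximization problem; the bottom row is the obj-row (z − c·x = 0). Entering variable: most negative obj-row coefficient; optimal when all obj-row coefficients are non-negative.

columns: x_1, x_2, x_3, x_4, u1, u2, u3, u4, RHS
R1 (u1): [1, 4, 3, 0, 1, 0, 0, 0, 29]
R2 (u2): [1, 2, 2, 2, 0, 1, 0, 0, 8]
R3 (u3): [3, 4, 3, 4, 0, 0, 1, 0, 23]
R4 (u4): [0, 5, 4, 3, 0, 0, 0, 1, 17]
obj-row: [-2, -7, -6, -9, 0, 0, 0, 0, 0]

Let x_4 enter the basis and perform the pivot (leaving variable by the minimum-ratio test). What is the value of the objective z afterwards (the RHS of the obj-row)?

Ratio test on column x_4 — row 1: entry 0 ≤ 0; row 2: 8/2 = 4; row 3: 23/4 = 23/4; row 4: 17/3 = 17/3. Minimum is 4 at row 2 (u2 leaves); pivot element 2.
Pivot on row 2; the obj-row RHS becomes 0 − (-9)·4 = 36.

36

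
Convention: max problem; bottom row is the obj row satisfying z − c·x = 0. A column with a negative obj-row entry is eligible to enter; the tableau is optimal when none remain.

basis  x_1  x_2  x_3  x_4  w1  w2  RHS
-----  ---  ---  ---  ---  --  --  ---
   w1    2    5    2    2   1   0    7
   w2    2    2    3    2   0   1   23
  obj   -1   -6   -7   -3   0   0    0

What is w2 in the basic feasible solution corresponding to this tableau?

w2 is basic (row 2); its value is the RHS of that row, 23.

23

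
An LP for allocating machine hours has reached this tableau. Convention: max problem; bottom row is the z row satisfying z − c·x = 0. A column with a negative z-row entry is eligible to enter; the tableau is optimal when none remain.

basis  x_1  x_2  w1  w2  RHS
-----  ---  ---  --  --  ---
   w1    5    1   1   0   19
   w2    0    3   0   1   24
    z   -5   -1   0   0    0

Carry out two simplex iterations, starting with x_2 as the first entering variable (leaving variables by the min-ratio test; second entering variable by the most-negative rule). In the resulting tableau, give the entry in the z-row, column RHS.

19

Ratio test on column x_2 — row 1: 19/1 = 19; row 2: 24/3 = 8. Minimum is 8 at row 2 (w2 leaves); pivot element 3.
Divide row 2 by 3; eliminate column x_2 from the other rows.
Second iteration: most negative z-row entry is -5 in column x_1, so x_1 enters.
Ratio test on column x_1 — row 1: 11/5 = 11/5; row 2: entry 0 ≤ 0. Minimum is 11/5 at row 1 (w1 leaves); pivot element 5.
Divide row 1 by 5; eliminate column x_1 from the other rows.
After both pivots, the entry at the z-row, column RHS is 19.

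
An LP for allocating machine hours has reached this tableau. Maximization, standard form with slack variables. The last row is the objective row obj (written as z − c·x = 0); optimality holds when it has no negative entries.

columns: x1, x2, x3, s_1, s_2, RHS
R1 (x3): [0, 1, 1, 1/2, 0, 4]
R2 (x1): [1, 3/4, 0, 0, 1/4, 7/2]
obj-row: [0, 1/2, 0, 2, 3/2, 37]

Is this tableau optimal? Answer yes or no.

Every obj-row coefficient is ≥ 0, so the tableau is optimal.

yes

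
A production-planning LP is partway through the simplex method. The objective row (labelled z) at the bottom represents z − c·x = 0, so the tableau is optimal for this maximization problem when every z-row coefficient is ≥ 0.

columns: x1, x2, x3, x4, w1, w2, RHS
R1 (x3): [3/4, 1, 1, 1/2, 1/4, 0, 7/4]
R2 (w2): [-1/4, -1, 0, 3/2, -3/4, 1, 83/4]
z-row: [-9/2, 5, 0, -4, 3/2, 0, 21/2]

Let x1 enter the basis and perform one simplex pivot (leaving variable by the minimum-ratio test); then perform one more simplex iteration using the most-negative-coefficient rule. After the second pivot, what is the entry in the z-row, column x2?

13

Ratio test on column x1 — row 1: (7/4)/(3/4) = 7/3; row 2: entry -1/4 ≤ 0. Minimum is 7/3 at row 1 (x3 leaves); pivot element 3/4.
Divide row 1 by 3/4; eliminate column x1 from the other rows.
Second iteration: most negative z-row entry is -1 in column x4, so x4 enters.
Ratio test on column x4 — row 1: (7/3)/(2/3) = 7/2; row 2: (64/3)/(5/3) = 64/5. Minimum is 7/2 at row 1 (x1 leaves); pivot element 2/3.
Divide row 1 by 2/3; eliminate column x4 from the other rows.
After both pivots, the entry at the z-row, column x2 is 13.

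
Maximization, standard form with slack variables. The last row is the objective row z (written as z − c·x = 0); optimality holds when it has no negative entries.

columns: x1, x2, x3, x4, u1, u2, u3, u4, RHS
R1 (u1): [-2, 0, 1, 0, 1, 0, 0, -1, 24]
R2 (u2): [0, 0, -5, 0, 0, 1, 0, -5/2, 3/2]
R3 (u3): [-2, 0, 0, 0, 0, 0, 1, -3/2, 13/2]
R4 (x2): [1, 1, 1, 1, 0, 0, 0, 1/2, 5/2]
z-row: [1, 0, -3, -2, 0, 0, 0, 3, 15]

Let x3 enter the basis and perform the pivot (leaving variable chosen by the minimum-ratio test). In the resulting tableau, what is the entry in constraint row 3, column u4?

-3/2

Ratio test on column x3 — row 1: 24/1 = 24; row 2: entry -5 ≤ 0; row 3: entry 0 ≤ 0; row 4: (5/2)/1 = 5/2. Minimum is 5/2 at row 4 (x2 leaves); pivot element 1.
Divide row 4 by 1; eliminate column x3 from the other rows.
Row 3 update in column u4: -3/2 − 0·(1/2) = -3/2.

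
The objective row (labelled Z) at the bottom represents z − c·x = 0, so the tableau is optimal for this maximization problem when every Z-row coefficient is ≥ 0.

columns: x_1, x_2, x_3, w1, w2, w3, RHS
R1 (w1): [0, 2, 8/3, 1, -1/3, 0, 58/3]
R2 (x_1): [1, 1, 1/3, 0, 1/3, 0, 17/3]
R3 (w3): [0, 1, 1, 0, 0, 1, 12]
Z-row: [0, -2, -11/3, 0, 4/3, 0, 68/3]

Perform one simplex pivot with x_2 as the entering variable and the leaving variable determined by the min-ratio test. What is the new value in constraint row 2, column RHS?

Ratio test on column x_2 — row 1: (58/3)/2 = 29/3; row 2: (17/3)/1 = 17/3; row 3: 12/1 = 12. Minimum is 17/3 at row 2 (x_1 leaves); pivot element 1.
Divide row 2 by 1; eliminate column x_2 from the other rows.
In the new row 2, the RHS entry is the old entry divided by the pivot: (17/3)/1 = 17/3.

17/3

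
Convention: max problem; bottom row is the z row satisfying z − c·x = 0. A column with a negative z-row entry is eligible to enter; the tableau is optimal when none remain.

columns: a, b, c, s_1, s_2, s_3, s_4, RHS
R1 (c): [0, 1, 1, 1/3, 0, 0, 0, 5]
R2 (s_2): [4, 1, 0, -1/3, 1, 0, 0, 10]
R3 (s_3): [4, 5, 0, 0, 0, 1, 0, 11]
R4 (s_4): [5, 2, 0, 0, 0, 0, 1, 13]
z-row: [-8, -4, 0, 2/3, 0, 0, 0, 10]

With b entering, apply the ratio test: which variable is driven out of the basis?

s_3

Column b entries and ratios — c: 5/1 = 5; s_2: 10/1 = 10; s_3: 11/5 = 11/5; s_4: 13/2 = 13/2.
Smallest ratio is 11/5 in the row of s_3, so s_3 leaves.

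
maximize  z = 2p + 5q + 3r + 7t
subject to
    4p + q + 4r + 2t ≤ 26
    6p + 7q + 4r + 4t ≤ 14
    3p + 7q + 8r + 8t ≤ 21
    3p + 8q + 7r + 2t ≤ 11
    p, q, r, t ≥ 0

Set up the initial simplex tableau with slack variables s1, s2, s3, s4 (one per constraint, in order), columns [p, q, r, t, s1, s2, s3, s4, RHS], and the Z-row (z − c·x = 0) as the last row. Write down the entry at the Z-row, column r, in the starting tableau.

-3

The Z-row carries the negated objective coefficients: the r entry is -3.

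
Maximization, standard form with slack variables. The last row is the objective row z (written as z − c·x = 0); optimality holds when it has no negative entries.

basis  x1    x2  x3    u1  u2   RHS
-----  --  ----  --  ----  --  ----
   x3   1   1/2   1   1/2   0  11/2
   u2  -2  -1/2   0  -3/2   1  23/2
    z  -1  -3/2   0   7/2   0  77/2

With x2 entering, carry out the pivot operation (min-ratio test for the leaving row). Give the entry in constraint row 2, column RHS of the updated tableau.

Ratio test on column x2 — row 1: (11/2)/(1/2) = 11; row 2: entry -1/2 ≤ 0. Minimum is 11 at row 1 (x3 leaves); pivot element 1/2.
Divide row 1 by 1/2; eliminate column x2 from the other rows.
Row 2 update in column RHS: 23/2 − (-1/2)·11 = 17.

17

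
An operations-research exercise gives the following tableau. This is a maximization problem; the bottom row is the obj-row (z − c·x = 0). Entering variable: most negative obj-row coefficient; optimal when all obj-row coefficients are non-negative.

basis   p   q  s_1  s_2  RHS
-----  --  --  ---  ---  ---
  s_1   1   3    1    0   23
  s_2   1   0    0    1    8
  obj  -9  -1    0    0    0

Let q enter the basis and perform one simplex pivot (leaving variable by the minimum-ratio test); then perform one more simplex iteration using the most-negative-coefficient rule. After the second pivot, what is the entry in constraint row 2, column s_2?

1

Ratio test on column q — row 1: 23/3 = 23/3; row 2: entry 0 ≤ 0. Minimum is 23/3 at row 1 (s_1 leaves); pivot element 3.
Divide row 1 by 3; eliminate column q from the other rows.
Second iteration: most negative obj-row entry is -26/3 in column p, so p enters.
Ratio test on column p — row 1: (23/3)/(1/3) = 23; row 2: 8/1 = 8. Minimum is 8 at row 2 (s_2 leaves); pivot element 1.
Divide row 2 by 1; eliminate column p from the other rows.
After both pivots, the entry at constraint row 2, column s_2 is 1.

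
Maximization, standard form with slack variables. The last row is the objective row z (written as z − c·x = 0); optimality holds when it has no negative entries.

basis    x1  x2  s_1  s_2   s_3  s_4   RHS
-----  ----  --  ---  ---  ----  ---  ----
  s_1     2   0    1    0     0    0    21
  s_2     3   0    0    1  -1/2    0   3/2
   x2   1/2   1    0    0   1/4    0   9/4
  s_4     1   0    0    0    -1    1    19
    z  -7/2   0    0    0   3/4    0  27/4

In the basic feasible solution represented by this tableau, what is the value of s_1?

21

s_1 is basic (row 1); its value is the RHS of that row, 21.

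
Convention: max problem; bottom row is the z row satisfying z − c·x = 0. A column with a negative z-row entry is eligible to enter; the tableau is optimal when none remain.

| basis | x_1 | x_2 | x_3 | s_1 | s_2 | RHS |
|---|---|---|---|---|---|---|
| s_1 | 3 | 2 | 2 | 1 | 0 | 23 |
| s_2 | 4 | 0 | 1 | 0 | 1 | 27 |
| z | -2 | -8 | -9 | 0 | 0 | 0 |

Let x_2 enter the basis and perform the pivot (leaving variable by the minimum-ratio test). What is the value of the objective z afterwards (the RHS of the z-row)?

92

Ratio test on column x_2 — row 1: 23/2 = 23/2; row 2: entry 0 ≤ 0. Minimum is 23/2 at row 1 (s_1 leaves); pivot element 2.
Pivot on row 1; the z-row RHS becomes 0 − (-8)·(23/2) = 92.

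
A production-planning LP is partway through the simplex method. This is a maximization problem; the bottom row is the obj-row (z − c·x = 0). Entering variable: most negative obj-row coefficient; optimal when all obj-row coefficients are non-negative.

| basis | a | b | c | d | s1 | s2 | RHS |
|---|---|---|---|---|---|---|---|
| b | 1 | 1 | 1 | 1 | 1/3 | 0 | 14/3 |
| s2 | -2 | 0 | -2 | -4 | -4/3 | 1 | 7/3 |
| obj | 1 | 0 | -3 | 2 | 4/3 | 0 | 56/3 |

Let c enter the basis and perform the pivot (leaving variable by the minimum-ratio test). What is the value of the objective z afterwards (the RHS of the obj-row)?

Ratio test on column c — row 1: (14/3)/1 = 14/3; row 2: entry -2 ≤ 0. Minimum is 14/3 at row 1 (b leaves); pivot element 1.
Pivot on row 1; the obj-row RHS becomes 56/3 − (-3)·(14/3) = 98/3.

98/3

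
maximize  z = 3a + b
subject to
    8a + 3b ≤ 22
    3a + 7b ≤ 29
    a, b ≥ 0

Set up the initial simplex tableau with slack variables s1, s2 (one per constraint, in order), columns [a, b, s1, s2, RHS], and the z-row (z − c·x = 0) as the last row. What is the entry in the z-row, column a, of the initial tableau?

The z-row carries the negated objective coefficients: the a entry is -3.

-3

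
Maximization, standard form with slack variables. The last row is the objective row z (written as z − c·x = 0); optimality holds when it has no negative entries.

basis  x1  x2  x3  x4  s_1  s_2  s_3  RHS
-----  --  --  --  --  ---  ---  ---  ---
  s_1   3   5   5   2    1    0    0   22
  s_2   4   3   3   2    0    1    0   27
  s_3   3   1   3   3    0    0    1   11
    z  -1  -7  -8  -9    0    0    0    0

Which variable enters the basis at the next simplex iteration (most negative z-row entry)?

Negative z-row entries: x1: -1, x2: -7, x3: -8, x4: -9.
The most negative is -9 in column x4, so x4 enters.

x4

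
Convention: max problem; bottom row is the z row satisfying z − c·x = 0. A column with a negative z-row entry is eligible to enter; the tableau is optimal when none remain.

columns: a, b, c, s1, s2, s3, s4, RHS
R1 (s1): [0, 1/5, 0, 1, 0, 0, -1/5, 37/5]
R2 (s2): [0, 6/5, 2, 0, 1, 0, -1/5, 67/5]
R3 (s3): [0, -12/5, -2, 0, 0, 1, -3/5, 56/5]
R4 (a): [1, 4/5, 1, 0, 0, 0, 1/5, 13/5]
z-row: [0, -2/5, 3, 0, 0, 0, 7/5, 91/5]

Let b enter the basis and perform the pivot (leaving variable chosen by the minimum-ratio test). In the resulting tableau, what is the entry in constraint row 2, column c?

1/2

Ratio test on column b — row 1: (37/5)/(1/5) = 37; row 2: (67/5)/(6/5) = 67/6; row 3: entry -12/5 ≤ 0; row 4: (13/5)/(4/5) = 13/4. Minimum is 13/4 at row 4 (a leaves); pivot element 4/5.
Divide row 4 by 4/5; eliminate column b from the other rows.
Row 2 update in column c: 2 − (6/5)·(5/4) = 1/2.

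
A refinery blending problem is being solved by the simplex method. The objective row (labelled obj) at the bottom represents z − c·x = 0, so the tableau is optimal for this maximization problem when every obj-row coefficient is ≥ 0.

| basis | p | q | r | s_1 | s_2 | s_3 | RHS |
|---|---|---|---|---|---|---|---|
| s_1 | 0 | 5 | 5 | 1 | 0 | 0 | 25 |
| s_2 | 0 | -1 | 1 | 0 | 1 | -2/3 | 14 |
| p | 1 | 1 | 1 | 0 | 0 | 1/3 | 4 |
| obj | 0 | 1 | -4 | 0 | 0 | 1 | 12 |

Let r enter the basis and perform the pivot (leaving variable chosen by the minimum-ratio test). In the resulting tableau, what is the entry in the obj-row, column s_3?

Ratio test on column r — row 1: 25/5 = 5; row 2: 14/1 = 14; row 3: 4/1 = 4. Minimum is 4 at row 3 (p leaves); pivot element 1.
Divide row 3 by 1; eliminate column r from the other rows.
obj-row update in column s_3: 1 − (-4)·(1/3) = 7/3.

7/3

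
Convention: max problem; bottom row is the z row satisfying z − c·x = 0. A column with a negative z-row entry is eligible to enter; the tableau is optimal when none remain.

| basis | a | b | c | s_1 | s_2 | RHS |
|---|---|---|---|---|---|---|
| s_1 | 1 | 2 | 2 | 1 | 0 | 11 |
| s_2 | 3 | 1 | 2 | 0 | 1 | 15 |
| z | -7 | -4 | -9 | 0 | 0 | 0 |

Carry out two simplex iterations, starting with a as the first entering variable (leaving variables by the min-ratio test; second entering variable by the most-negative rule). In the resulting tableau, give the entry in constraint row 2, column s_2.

Ratio test on column a — row 1: 11/1 = 11; row 2: 15/3 = 5. Minimum is 5 at row 2 (s_2 leaves); pivot element 3.
Divide row 2 by 3; eliminate column a from the other rows.
Second iteration: most negative z-row entry is -13/3 in column c, so c enters.
Ratio test on column c — row 1: 6/(4/3) = 9/2; row 2: 5/(2/3) = 15/2. Minimum is 9/2 at row 1 (s_1 leaves); pivot element 4/3.
Divide row 1 by 4/3; eliminate column c from the other rows.
After both pivots, the entry at constraint row 2, column s_2 is 1/2.

1/2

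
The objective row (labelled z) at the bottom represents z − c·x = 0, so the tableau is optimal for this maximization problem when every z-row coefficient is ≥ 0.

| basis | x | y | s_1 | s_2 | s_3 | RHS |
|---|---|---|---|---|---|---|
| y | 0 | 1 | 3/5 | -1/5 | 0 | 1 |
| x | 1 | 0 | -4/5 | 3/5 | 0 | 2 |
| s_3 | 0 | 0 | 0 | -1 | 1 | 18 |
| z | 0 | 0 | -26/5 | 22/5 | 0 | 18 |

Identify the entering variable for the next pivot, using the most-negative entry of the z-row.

s_1

Negative z-row entries: s_1: -26/5.
The most negative is -26/5 in column s_1, so s_1 enters.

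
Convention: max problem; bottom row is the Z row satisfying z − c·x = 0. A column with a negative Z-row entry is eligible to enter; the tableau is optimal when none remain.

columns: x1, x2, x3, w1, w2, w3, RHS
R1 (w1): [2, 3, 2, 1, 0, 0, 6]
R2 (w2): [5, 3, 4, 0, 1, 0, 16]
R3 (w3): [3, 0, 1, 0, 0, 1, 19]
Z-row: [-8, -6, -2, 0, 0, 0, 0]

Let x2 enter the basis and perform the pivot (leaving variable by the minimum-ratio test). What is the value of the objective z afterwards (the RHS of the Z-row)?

Ratio test on column x2 — row 1: 6/3 = 2; row 2: 16/3 = 16/3; row 3: entry 0 ≤ 0. Minimum is 2 at row 1 (w1 leaves); pivot element 3.
Pivot on row 1; the Z-row RHS becomes 0 − (-6)·2 = 12.

12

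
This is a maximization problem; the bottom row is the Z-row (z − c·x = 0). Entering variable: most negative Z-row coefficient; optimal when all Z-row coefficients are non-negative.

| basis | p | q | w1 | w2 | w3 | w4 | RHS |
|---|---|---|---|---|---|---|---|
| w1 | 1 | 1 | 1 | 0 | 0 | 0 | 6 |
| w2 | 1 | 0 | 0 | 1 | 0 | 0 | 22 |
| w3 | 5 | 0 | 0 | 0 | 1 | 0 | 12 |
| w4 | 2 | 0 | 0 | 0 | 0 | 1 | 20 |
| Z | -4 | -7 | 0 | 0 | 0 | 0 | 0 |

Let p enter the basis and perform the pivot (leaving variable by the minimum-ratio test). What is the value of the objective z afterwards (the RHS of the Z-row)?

Ratio test on column p — row 1: 6/1 = 6; row 2: 22/1 = 22; row 3: 12/5 = 12/5; row 4: 20/2 = 10. Minimum is 12/5 at row 3 (w3 leaves); pivot element 5.
Pivot on row 3; the Z-row RHS becomes 0 − (-4)·(12/5) = 48/5.

48/5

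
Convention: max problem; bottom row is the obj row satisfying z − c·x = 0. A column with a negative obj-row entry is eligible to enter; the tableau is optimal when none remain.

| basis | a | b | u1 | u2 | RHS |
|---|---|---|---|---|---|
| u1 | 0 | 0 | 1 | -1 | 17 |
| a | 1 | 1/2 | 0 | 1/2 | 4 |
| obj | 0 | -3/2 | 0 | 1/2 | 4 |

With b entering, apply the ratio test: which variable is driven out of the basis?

Column b entries and ratios — u1: 0 ≤ 0, skip; a: 4/(1/2) = 8.
Smallest ratio is 8 in the row of a, so a leaves.

a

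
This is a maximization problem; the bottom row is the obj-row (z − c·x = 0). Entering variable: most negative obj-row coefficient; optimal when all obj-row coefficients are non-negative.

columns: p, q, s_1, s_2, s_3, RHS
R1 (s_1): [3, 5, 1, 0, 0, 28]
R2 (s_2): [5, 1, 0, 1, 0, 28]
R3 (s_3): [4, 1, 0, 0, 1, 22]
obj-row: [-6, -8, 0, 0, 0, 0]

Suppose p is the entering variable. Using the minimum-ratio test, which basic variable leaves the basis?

Column p entries and ratios — s_1: 28/3 = 28/3; s_2: 28/5 = 28/5; s_3: 22/4 = 11/2.
Smallest ratio is 11/2 in the row of s_3, so s_3 leaves.

s_3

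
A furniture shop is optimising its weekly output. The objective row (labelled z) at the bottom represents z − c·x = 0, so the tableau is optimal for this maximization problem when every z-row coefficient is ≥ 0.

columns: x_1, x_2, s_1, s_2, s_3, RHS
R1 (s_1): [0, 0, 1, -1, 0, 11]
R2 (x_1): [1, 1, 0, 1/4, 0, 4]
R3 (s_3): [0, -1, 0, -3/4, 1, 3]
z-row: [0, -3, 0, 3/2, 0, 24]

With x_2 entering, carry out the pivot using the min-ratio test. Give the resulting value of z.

Ratio test on column x_2 — row 1: entry 0 ≤ 0; row 2: 4/1 = 4; row 3: entry -1 ≤ 0. Minimum is 4 at row 2 (x_1 leaves); pivot element 1.
Pivot on row 2; the z-row RHS becomes 24 − (-3)·4 = 36.

36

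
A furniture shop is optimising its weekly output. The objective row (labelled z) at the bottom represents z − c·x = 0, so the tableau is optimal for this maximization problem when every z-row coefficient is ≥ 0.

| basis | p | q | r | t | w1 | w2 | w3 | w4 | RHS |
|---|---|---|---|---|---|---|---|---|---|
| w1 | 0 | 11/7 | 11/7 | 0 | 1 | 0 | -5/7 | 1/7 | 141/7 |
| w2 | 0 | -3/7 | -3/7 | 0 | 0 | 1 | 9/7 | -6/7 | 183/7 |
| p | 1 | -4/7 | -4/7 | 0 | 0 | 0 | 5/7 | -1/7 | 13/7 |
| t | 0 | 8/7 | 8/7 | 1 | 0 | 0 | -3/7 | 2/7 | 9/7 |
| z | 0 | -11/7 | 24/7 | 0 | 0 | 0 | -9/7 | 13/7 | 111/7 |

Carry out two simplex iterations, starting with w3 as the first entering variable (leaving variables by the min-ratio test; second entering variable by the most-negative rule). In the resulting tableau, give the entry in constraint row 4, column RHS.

3

Ratio test on column w3 — row 1: entry -5/7 ≤ 0; row 2: (183/7)/(9/7) = 61/3; row 3: (13/7)/(5/7) = 13/5; row 4: entry -3/7 ≤ 0. Minimum is 13/5 at row 3 (p leaves); pivot element 5/7.
Divide row 3 by 5/7; eliminate column w3 from the other rows.
Second iteration: most negative z-row entry is -13/5 in column q, so q enters.
Ratio test on column q — row 1: 22/1 = 22; row 2: (114/5)/(3/5) = 38; row 3: entry -4/5 ≤ 0; row 4: (12/5)/(4/5) = 3. Minimum is 3 at row 4 (t leaves); pivot element 4/5.
Divide row 4 by 4/5; eliminate column q from the other rows.
After both pivots, the entry at constraint row 4, column RHS is 3.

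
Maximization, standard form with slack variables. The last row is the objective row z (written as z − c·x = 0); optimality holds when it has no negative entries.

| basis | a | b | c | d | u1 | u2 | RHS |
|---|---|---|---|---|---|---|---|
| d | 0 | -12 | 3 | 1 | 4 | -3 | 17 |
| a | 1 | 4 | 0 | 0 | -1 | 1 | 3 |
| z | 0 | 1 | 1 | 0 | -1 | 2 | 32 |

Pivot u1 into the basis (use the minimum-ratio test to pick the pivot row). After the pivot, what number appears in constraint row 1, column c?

3/4

Ratio test on column u1 — row 1: 17/4 = 17/4; row 2: entry -1 ≤ 0. Minimum is 17/4 at row 1 (d leaves); pivot element 4.
Divide row 1 by 4; eliminate column u1 from the other rows.
In the new row 1, the c entry is the old entry divided by the pivot: 3/4 = 3/4.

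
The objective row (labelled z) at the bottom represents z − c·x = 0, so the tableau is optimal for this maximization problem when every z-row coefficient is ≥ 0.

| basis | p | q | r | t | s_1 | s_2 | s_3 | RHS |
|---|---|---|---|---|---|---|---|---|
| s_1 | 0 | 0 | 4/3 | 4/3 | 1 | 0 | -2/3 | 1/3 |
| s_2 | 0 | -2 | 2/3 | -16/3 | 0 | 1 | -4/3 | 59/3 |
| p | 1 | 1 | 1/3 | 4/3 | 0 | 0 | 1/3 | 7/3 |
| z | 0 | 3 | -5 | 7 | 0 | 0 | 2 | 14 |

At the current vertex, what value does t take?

0

t is not in the basis, so in the current basic feasible solution t = 0.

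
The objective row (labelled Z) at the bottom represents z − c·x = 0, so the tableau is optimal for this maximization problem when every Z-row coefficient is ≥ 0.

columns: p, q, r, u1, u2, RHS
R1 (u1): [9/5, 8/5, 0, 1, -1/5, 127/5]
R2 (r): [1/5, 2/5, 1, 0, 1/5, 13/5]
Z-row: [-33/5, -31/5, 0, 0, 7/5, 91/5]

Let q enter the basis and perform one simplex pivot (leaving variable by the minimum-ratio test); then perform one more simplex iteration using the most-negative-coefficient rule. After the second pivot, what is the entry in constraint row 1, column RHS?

Ratio test on column q — row 1: (127/5)/(8/5) = 127/8; row 2: (13/5)/(2/5) = 13/2. Minimum is 13/2 at row 2 (r leaves); pivot element 2/5.
Divide row 2 by 2/5; eliminate column q from the other rows.
Second iteration: most negative Z-row entry is -7/2 in column p, so p enters.
Ratio test on column p — row 1: 15/1 = 15; row 2: (13/2)/(1/2) = 13. Minimum is 13 at row 2 (q leaves); pivot element 1/2.
Divide row 2 by 1/2; eliminate column p from the other rows.
After both pivots, the entry at constraint row 1, column RHS is 2.

2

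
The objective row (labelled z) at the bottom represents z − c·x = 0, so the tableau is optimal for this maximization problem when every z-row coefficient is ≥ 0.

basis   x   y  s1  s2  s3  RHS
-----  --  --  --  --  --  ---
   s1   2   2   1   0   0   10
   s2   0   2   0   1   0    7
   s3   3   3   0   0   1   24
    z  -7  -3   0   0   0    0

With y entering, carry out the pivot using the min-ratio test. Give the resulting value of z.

Ratio test on column y — row 1: 10/2 = 5; row 2: 7/2 = 7/2; row 3: 24/3 = 8. Minimum is 7/2 at row 2 (s2 leaves); pivot element 2.
Pivot on row 2; the z-row RHS becomes 0 − (-3)·(7/2) = 21/2.

21/2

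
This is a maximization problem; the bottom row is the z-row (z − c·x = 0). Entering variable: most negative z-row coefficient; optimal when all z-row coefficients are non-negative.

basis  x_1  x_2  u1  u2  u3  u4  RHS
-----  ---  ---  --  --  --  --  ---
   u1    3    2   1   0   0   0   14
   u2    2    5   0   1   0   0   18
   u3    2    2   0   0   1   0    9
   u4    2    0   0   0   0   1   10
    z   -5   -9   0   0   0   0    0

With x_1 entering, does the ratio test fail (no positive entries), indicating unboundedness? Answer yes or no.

no

Column x_1 has positive entries in row(s) 1, 2, 3, 4, so the ratio test bounds it — not unbounded.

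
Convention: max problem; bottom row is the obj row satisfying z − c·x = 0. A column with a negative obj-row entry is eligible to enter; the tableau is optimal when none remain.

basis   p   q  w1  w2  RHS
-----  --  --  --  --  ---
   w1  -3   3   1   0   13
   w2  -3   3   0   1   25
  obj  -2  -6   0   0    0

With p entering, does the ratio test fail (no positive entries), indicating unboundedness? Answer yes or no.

Every constraint-row entry in column p is ≤ 0, so increasing p is unbounded.

yes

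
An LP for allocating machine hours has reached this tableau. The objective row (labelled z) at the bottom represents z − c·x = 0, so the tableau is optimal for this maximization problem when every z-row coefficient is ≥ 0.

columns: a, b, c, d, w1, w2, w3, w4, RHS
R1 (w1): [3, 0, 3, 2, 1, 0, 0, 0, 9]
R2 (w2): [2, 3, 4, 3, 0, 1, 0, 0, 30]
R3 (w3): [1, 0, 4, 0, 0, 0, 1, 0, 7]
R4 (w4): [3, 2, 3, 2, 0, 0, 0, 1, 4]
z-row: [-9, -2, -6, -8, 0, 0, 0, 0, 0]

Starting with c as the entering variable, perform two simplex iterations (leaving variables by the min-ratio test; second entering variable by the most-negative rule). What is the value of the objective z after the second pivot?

Ratio test on column c — row 1: 9/3 = 3; row 2: 30/4 = 15/2; row 3: 7/4 = 7/4; row 4: 4/3 = 4/3. Minimum is 4/3 at row 4 (w4 leaves); pivot element 3.
Pivot on row 4; the z-row RHS becomes 0 − (-6)·(4/3) = 8.
Next entering variable (most negative z-row entry -4): d.
Ratio test on column d — row 1: entry 0 ≤ 0; row 2: (74/3)/(1/3) = 74; row 3: entry -8/3 ≤ 0; row 4: (4/3)/(2/3) = 2. Minimum is 2 at row 4 (c leaves); pivot element 2/3.
After the second pivot the z-row RHS is 8 − (-4)·2 = 16.

16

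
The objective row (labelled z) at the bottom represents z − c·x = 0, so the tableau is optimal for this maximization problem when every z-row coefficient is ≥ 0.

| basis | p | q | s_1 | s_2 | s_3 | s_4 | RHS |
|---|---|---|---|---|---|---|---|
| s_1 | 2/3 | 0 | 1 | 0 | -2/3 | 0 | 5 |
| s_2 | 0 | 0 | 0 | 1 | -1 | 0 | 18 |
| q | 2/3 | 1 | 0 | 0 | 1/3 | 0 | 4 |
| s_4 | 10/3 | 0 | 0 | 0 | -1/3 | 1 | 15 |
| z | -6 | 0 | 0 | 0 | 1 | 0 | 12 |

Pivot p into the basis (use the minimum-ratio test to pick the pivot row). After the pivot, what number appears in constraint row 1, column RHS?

Ratio test on column p — row 1: 5/(2/3) = 15/2; row 2: entry 0 ≤ 0; row 3: 4/(2/3) = 6; row 4: 15/(10/3) = 9/2. Minimum is 9/2 at row 4 (s_4 leaves); pivot element 10/3.
Divide row 4 by 10/3; eliminate column p from the other rows.
Row 1 update in column RHS: 5 − (2/3)·(9/2) = 2.

2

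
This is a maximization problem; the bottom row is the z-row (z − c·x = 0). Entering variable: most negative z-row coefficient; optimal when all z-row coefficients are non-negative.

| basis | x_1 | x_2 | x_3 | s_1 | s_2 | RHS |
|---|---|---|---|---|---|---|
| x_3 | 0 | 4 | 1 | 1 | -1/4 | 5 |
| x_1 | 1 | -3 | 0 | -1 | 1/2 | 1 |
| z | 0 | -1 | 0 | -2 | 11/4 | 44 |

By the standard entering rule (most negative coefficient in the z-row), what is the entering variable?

s_1

Negative z-row entries: x_2: -1, s_1: -2.
The most negative is -2 in column s_1, so s_1 enters.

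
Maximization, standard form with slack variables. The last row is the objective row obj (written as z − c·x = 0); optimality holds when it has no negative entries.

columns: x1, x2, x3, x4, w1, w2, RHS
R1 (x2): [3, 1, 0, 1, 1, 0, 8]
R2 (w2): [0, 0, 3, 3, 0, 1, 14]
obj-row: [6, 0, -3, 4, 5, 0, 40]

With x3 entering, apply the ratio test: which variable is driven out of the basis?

w2

Column x3 entries and ratios — x2: 0 ≤ 0, skip; w2: 14/3 = 14/3.
Smallest ratio is 14/3 in the row of w2, so w2 leaves.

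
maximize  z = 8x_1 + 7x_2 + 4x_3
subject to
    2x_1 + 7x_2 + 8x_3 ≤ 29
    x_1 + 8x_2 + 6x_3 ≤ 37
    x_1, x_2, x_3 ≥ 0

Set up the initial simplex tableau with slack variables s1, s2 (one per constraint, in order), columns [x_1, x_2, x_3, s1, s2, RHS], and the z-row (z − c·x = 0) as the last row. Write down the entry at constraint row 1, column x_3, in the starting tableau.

Constraint 1 has coefficient 8 on x_3.

8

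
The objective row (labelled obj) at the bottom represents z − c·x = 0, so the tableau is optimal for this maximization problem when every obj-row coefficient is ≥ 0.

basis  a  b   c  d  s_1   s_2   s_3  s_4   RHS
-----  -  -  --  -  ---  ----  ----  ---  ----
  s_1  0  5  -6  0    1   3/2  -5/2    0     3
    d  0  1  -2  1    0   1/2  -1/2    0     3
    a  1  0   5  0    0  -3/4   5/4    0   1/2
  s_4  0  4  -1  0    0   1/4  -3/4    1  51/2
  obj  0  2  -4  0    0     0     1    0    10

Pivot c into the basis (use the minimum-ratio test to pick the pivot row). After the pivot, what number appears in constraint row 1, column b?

Ratio test on column c — row 1: entry -6 ≤ 0; row 2: entry -2 ≤ 0; row 3: (1/2)/5 = 1/10; row 4: entry -1 ≤ 0. Minimum is 1/10 at row 3 (a leaves); pivot element 5.
Divide row 3 by 5; eliminate column c from the other rows.
Row 1 update in column b: 5 − (-6)·0 = 5.

5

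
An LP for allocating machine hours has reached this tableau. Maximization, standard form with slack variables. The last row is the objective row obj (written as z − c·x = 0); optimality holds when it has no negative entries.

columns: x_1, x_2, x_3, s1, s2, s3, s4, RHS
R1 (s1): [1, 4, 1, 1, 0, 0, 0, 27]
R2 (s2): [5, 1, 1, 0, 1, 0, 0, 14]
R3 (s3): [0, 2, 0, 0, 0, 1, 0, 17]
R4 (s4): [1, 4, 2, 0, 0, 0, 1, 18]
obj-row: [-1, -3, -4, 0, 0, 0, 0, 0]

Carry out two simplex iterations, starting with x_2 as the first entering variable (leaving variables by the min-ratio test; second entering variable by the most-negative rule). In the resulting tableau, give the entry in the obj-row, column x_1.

Ratio test on column x_2 — row 1: 27/4 = 27/4; row 2: 14/1 = 14; row 3: 17/2 = 17/2; row 4: 18/4 = 9/2. Minimum is 9/2 at row 4 (s4 leaves); pivot element 4.
Divide row 4 by 4; eliminate column x_2 from the other rows.
Second iteration: most negative obj-row entry is -5/2 in column x_3, so x_3 enters.
Ratio test on column x_3 — row 1: entry -1 ≤ 0; row 2: (19/2)/(1/2) = 19; row 3: entry -1 ≤ 0; row 4: (9/2)/(1/2) = 9. Minimum is 9 at row 4 (x_2 leaves); pivot element 1/2.
Divide row 4 by 1/2; eliminate column x_3 from the other rows.
After both pivots, the entry at the obj-row, column x_1 is 1.

1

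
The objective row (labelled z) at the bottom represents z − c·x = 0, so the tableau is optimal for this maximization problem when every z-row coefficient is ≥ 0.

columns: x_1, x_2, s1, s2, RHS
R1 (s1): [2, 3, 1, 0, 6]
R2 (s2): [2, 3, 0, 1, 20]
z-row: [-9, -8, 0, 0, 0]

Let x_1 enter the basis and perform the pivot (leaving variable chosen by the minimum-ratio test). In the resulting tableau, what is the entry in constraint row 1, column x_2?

Ratio test on column x_1 — row 1: 6/2 = 3; row 2: 20/2 = 10. Minimum is 3 at row 1 (s1 leaves); pivot element 2.
Divide row 1 by 2; eliminate column x_1 from the other rows.
In the new row 1, the x_2 entry is the old entry divided by the pivot: 3/2 = 3/2.

3/2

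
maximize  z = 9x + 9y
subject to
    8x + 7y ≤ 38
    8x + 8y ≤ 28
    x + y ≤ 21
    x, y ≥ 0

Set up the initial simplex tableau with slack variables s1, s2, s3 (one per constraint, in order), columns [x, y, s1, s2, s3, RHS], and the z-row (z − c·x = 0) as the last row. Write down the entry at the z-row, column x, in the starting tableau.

-9

The z-row carries the negated objective coefficients: the x entry is -9.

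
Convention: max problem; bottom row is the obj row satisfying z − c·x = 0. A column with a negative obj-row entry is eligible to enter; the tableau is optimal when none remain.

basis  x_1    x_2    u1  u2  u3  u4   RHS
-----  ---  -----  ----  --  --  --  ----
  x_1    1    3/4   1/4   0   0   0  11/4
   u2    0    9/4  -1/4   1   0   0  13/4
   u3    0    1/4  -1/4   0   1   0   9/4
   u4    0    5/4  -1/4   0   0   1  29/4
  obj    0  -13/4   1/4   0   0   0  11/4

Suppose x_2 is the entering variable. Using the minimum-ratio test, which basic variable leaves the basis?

u2

Column x_2 entries and ratios — x_1: (11/4)/(3/4) = 11/3; u2: (13/4)/(9/4) = 13/9; u3: (9/4)/(1/4) = 9; u4: (29/4)/(5/4) = 29/5.
Smallest ratio is 13/9 in the row of u2, so u2 leaves.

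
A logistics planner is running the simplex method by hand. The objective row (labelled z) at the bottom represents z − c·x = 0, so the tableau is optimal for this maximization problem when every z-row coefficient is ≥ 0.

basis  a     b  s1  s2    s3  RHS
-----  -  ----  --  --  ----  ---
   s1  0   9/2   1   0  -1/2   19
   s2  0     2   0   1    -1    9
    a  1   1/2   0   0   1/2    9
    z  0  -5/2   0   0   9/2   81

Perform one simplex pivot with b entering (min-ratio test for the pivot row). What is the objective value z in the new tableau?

Ratio test on column b — row 1: 19/(9/2) = 38/9; row 2: 9/2 = 9/2; row 3: 9/(1/2) = 18. Minimum is 38/9 at row 1 (s1 leaves); pivot element 9/2.
Pivot on row 1; the z-row RHS becomes 81 − (-5/2)·(38/9) = 824/9.

824/9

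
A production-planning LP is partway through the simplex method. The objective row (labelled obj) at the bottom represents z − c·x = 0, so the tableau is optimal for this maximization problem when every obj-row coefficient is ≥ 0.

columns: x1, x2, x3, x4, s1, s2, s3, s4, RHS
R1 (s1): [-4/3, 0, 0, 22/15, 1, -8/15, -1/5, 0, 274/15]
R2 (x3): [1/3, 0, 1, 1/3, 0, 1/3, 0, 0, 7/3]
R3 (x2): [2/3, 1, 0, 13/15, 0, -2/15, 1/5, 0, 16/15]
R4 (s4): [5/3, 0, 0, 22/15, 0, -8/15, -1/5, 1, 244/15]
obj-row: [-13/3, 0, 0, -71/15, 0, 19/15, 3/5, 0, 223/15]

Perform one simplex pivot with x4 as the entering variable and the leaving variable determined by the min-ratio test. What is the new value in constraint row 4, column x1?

Ratio test on column x4 — row 1: (274/15)/(22/15) = 137/11; row 2: (7/3)/(1/3) = 7; row 3: (16/15)/(13/15) = 16/13; row 4: (244/15)/(22/15) = 122/11. Minimum is 16/13 at row 3 (x2 leaves); pivot element 13/15.
Divide row 3 by 13/15; eliminate column x4 from the other rows.
Row 4 update in column x1: 5/3 − (22/15)·(10/13) = 7/13.

7/13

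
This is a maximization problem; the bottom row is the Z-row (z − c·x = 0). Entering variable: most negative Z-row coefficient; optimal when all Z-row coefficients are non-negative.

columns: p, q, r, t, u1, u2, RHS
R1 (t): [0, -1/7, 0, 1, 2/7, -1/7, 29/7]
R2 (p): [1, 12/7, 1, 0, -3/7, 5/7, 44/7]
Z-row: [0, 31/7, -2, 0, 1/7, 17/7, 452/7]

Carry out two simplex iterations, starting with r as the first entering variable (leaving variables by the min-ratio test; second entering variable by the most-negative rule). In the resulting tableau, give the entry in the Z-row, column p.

2

Ratio test on column r — row 1: entry 0 ≤ 0; row 2: (44/7)/1 = 44/7. Minimum is 44/7 at row 2 (p leaves); pivot element 1.
Divide row 2 by 1; eliminate column r from the other rows.
Second iteration: most negative Z-row entry is -5/7 in column u1, so u1 enters.
Ratio test on column u1 — row 1: (29/7)/(2/7) = 29/2; row 2: entry -3/7 ≤ 0. Minimum is 29/2 at row 1 (t leaves); pivot element 2/7.
Divide row 1 by 2/7; eliminate column u1 from the other rows.
After both pivots, the entry at the Z-row, column p is 2.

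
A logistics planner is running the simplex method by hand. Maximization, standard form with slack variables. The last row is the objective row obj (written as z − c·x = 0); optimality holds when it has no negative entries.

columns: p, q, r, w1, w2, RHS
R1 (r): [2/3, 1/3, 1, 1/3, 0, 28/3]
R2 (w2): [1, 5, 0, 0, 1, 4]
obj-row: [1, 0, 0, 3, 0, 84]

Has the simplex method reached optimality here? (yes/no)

yes

Every obj-row coefficient is ≥ 0, so the tableau is optimal.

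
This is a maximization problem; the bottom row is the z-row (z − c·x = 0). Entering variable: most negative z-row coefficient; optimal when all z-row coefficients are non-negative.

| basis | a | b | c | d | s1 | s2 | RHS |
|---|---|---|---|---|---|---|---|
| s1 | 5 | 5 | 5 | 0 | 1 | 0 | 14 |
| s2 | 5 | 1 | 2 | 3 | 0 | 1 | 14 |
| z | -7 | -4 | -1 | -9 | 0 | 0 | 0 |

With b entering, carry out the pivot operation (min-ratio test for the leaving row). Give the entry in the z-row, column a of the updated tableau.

-3

Ratio test on column b — row 1: 14/5 = 14/5; row 2: 14/1 = 14. Minimum is 14/5 at row 1 (s1 leaves); pivot element 5.
Divide row 1 by 5; eliminate column b from the other rows.
z-row update in column a: -7 − (-4)·1 = -3.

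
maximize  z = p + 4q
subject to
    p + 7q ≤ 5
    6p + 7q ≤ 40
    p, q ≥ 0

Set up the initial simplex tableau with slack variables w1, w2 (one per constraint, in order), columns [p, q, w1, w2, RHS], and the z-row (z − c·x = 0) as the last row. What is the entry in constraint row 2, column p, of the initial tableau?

6

Constraint 2 has coefficient 6 on p.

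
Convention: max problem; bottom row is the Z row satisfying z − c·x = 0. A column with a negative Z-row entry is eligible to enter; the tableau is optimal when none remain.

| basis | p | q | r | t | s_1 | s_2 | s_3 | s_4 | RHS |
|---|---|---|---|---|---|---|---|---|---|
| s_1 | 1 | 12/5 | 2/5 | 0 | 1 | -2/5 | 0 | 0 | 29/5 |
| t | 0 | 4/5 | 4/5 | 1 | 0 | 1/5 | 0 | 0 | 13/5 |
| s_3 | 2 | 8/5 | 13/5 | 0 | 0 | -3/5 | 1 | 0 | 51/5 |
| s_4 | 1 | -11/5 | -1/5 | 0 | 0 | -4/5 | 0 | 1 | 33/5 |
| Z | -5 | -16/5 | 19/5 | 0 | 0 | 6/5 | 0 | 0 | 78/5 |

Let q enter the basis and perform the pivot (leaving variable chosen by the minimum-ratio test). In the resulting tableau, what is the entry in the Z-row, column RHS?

Ratio test on column q — row 1: (29/5)/(12/5) = 29/12; row 2: (13/5)/(4/5) = 13/4; row 3: (51/5)/(8/5) = 51/8; row 4: entry -11/5 ≤ 0. Minimum is 29/12 at row 1 (s_1 leaves); pivot element 12/5.
Divide row 1 by 12/5; eliminate column q from the other rows.
Z-row update in column RHS: 78/5 − (-16/5)·(29/12) = 70/3.

70/3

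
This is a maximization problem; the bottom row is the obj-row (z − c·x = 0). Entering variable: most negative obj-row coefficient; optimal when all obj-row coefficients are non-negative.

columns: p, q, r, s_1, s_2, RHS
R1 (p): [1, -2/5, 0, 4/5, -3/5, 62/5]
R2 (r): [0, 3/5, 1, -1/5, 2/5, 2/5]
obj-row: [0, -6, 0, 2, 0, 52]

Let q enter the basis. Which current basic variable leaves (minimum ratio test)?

r

Column q entries and ratios — p: -2/5 ≤ 0, skip; r: (2/5)/(3/5) = 2/3.
Smallest ratio is 2/3 in the row of r, so r leaves.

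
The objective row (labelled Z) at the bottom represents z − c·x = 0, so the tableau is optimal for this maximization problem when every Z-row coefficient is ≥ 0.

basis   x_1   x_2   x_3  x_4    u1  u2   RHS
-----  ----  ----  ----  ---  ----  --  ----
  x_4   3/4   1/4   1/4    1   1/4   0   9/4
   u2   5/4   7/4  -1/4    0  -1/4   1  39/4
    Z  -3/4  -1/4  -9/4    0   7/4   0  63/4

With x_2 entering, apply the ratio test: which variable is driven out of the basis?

u2

Column x_2 entries and ratios — x_4: (9/4)/(1/4) = 9; u2: (39/4)/(7/4) = 39/7.
Smallest ratio is 39/7 in the row of u2, so u2 leaves.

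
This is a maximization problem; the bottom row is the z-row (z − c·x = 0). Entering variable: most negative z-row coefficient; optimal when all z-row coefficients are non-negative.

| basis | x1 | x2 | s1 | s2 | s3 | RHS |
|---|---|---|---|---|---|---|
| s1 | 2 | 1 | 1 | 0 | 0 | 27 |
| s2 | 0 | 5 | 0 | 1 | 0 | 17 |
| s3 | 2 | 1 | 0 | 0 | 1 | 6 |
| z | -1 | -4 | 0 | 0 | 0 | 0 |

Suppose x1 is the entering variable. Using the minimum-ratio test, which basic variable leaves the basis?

s3

Column x1 entries and ratios — s1: 27/2 = 27/2; s2: 0 ≤ 0, skip; s3: 6/2 = 3.
Smallest ratio is 3 in the row of s3, so s3 leaves.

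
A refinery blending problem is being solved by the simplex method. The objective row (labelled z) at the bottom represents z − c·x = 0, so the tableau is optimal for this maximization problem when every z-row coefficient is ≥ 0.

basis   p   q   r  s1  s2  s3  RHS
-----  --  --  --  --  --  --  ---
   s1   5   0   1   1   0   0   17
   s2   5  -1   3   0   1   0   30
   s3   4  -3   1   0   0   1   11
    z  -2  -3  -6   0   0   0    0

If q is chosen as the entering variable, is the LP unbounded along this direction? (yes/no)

Every constraint-row entry in column q is ≤ 0, so increasing q is unbounded.

yes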